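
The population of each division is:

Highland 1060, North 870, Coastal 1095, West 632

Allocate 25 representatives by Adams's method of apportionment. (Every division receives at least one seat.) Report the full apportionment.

Highland=7, North=6, Coastal=7, West=5

Standard divisor 3657/25 ≈ 146.28; standard quotas: Highland 7.246, North 5.947, Coastal 7.486, West 4.320.
Rounding up gives 8, 6, 8, 5 = 27 seats, so the divisor must be adjusted.
With modified divisor 157: modified quotas Highland 6.752, North 5.541, Coastal 6.975, West 4.025.
Rounding up: Highland 7, North 6, Coastal 7, West 5 (total 25).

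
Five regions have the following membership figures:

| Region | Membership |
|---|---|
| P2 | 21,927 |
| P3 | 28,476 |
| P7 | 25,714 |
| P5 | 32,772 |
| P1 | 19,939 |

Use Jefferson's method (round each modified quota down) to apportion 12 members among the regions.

Standard divisor 128828/12 ≈ 10735.667; standard quotas: P2 2.042, P3 2.652, P7 2.395, P5 3.053, P1 1.857.
Rounding down gives 2, 2, 2, 3, 1 = 10 seats, so the divisor must be adjusted.
With modified divisor 9000: modified quotas P2 2.436, P3 3.164, P7 2.857, P5 3.641, P1 2.215.
Rounding down: P2 2, P3 3, P7 2, P5 3, P1 2 (total 12).

P2: 2, P3: 3, P7: 2, P5: 3, P1: 2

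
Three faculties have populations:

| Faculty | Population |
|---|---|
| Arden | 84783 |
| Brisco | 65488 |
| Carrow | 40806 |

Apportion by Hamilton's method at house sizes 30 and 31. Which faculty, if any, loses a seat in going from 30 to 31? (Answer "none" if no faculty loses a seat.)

At 30 seats: Arden 13, Brisco 10, Carrow 7.
At 31 seats: Arden 14, Brisco 11, Carrow 6.
Carrow drops from 7 to 6.

Carrow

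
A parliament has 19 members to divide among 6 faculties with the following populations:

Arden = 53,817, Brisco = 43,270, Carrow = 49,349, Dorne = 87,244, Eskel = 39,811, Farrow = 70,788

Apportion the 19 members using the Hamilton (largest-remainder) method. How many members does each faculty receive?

Arden=3; Brisco=2; Carrow=3; Dorne=5; Eskel=2; Farrow=4

Standard divisor: 344279 ÷ 19 ≈ 18119.947.
Standard quotas: Arden 2.9700, Brisco 2.3880, Carrow 2.7235, Dorne 4.8148, Eskel 2.1971, Farrow 3.9066.
Lower quotas: Arden 2, Brisco 2, Carrow 2, Dorne 4, Eskel 2, Farrow 3 (sum 15, leaving 4 seats).
Remainders in descending order: Arden 0.9700, Farrow 0.9066, Dorne 0.8148, Carrow 0.7235, Brisco 0.3880, Eskel 0.1971.
Largest remainders: Arden, Farrow, Dorne, Carrow receive the extra seats.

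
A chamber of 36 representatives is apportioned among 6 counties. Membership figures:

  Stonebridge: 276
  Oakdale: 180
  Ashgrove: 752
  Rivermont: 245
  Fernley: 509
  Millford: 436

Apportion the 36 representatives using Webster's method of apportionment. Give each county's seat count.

Standard divisor 2398/36 ≈ 66.611; standard quotas: Stonebridge 4.143, Oakdale 2.702, Ashgrove 11.289, Rivermont 3.678, Fernley 7.641, Millford 6.545.
Rounding to the nearest integer gives 4, 3, 11, 4, 8, 7 = 37 seats, so the divisor must be adjusted.
With modified divisor 67.5: modified quotas Stonebridge 4.089, Oakdale 2.667, Ashgrove 11.141, Rivermont 3.630, Fernley 7.541, Millford 6.459.
Rounding to the nearest integer: Stonebridge 4, Oakdale 3, Ashgrove 11, Rivermont 4, Fernley 8, Millford 6 (total 36).

Stonebridge 4; Oakdale 3; Ashgrove 11; Rivermont 4; Fernley 8; Millford 6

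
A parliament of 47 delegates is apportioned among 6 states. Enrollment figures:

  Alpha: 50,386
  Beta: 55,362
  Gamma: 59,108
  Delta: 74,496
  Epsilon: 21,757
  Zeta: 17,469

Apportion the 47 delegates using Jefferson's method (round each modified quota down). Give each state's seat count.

Standard divisor 278578/47 ≈ 5927.191; standard quotas: Alpha 8.501, Beta 9.340, Gamma 9.972, Delta 12.569, Epsilon 3.671, Zeta 2.947.
Rounding down gives 8, 9, 9, 12, 3, 2 = 43 seats, so the divisor must be adjusted.
With modified divisor 5570: modified quotas Alpha 9.046, Beta 9.939, Gamma 10.612, Delta 13.375, Epsilon 3.906, Zeta 3.136.
Rounding down: Alpha 9, Beta 9, Gamma 10, Delta 13, Epsilon 3, Zeta 3 (total 47).

Alpha=9; Beta=9; Gamma=10; Delta=13; Epsilon=3; Zeta=3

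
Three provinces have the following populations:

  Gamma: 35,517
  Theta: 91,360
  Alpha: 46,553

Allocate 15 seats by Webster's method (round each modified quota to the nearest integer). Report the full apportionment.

Gamma: 3, Theta: 8, Alpha: 4

Standard divisor 173430/15 ≈ 11562; standard quotas: Gamma 3.072, Theta 7.902, Alpha 4.026.
Rounding to the nearest integer gives Gamma 3, Theta 8, Alpha 4 — total 15, matching the house size, so no adjustment is needed.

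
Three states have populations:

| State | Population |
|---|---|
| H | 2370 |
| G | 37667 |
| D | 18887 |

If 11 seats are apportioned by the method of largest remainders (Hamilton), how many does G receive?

Standard divisor: 58924 ÷ 11 ≈ 5356.727.
Standard quotas: H 0.4424, G 7.0317, D 3.5258.
Lower quotas: H 0, G 7, D 3 (sum 10, leaving 1 seat).
Remainders in descending order: D 0.5258, H 0.4424, G 0.0317.
Largest remainder: D receives the extra seat.
G receives 7.

7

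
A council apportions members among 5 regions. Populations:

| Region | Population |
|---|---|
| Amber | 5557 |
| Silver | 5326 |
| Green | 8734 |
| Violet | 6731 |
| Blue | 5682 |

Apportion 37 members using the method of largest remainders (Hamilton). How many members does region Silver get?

Total 32030; standard divisor 32030/37 ≈ 865.676.
Standard quotas: Amber 6.4193, Silver 6.1524, Green 10.0892, Violet 7.7754, Blue 6.5637.
Lower quotas: Amber 6, Silver 6, Green 10, Violet 7, Blue 6 (sum 35, leaving 2 seats).
Remainders in descending order: Violet 0.7754, Blue 0.5637, Amber 0.4193, Silver 0.1524, Green 0.0892.
Largest remainders: Violet, Blue receive the extra seats.
Silver receives 6.

6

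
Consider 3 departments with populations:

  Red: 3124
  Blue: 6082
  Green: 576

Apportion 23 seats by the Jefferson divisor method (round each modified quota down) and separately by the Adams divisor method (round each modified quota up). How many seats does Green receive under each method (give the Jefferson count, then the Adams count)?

Jefferson: Red 7, Blue 15, Green 1.
Adams: Red 7, Blue 14, Green 2.
Green gets 1 under Jefferson and 2 under Adams.

1 and 2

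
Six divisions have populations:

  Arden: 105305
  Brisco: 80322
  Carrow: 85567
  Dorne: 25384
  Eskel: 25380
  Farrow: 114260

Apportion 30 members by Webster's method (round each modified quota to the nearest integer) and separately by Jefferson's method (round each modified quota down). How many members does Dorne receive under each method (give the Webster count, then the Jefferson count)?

2 and 1

Webster: Arden 7, Brisco 5, Carrow 6, Dorne 2, Eskel 2, Farrow 8.
Jefferson: Arden 8, Brisco 6, Carrow 6, Dorne 1, Eskel 1, Farrow 8.
Dorne gets 2 under Webster and 1 under Jefferson.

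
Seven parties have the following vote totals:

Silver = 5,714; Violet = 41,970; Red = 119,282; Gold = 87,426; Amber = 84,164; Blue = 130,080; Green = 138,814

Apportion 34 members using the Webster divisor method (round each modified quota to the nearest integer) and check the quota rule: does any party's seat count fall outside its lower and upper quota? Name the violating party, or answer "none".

Standard quotas: Silver 0.320, Violet 2.349, Red 6.676, Gold 4.893, Amber 4.711, Blue 7.281, Green 7.770.
Webster allocation: Silver 0, Violet 2, Red 7, Gold 5, Amber 5, Blue 7, Green 8.
Every allocation lies between the lower and upper quota.

none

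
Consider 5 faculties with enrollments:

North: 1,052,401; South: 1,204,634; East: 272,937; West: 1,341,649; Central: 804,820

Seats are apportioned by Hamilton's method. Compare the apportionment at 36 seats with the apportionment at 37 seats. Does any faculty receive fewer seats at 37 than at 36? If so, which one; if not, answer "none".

none

At 36 seats: North 8, South 9, East 2, West 11, Central 6.
At 37 seats: North 8, South 10, East 2, West 11, Central 6.
No faculty's allocation decreased.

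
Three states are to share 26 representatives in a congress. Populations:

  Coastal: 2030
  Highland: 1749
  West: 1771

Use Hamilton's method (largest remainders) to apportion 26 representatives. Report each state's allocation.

Coastal 10, Highland 8, West 8

The standard divisor is 5550/26 ≈ 213.462.
Standard quotas: Coastal 9.510, Highland 8.194, West 8.297.
Lower quotas: Coastal 9, Highland 8, West 8 (sum 25, leaving 1 seat).
Remainders in descending order: Coastal 0.510, West 0.297, Highland 0.194.
The surplus seat goes to Coastal.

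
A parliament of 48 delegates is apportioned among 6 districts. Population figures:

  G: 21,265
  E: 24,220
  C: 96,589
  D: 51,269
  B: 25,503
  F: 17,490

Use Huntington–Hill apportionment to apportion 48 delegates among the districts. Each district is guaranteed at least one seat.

With divisor 4922: modified quotas G 4.320, E 4.921, C 19.624, D 10.416, B 5.181, F 3.553.
Geometric-mean thresholds: G √(4·5)=4.472, E √(4·5)=4.472, C √(19·20)=19.494, D √(10·11)=10.488, B √(5·6)=5.477, F √(3·4)=3.464.
Each quota rounded against its threshold gives G 4, E 5, C 20, D 10, B 5, F 4 (total 48).

G=4, E=5, C=20, D=10, B=5, F=4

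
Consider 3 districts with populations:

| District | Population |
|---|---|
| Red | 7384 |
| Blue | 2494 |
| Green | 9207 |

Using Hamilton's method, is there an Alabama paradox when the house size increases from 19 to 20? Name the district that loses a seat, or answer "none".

Blue

At 19 seats: Red 7, Blue 3, Green 9.
At 20 seats: Red 8, Blue 2, Green 10.
Blue drops from 3 to 2.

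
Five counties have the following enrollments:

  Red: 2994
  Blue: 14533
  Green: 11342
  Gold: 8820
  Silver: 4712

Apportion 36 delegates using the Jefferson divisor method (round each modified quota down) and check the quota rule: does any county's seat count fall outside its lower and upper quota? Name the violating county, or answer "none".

none

Standard quotas: Red 2.542, Blue 12.339, Green 9.630, Gold 7.489, Silver 4.001.
Jefferson allocation: Red 2, Blue 13, Green 10, Gold 7, Silver 4.
Every allocation lies between the lower and upper quota.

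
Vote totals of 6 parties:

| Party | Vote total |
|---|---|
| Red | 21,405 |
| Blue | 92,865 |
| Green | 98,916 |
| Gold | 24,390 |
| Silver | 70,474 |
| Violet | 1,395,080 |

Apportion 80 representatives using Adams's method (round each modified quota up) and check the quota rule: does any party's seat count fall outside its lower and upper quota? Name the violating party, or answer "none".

Violet

Standard quotas: Red 1.005, Blue 4.362, Green 4.646, Gold 1.146, Silver 3.310, Violet 65.530.
Adams allocation: Red 1, Blue 5, Green 5, Gold 2, Silver 4, Violet 63.
Violet has quota 65.530 (lower 65, upper 66) but receives 63 — outside the quota interval.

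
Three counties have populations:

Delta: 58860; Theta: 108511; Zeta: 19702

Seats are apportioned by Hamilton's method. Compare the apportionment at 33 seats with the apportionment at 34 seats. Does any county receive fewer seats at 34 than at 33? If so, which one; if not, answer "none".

Zeta

At 33 seats: Delta 10, Theta 19, Zeta 4.
At 34 seats: Delta 11, Theta 20, Zeta 3.
Zeta drops from 4 to 3.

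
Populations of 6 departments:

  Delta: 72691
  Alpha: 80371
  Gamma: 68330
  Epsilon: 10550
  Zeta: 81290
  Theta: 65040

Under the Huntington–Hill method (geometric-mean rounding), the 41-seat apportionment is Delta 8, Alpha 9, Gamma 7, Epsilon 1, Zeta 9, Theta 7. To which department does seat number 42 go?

Gamma

Priority for the next seat is population ÷ (√(s·(s+1))).
Priorities: Delta 8566.717, Alpha 8471.847, Gamma 9130.980, Epsilon 7459.977, Zeta 8568.718, Theta 8691.336.
Highest priority: Gamma.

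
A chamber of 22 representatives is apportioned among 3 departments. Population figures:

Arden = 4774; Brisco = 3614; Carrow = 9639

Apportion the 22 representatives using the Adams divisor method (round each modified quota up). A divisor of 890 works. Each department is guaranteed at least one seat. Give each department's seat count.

Arden 6, Brisco 5, Carrow 11

With modified divisor 890: modified quotas Arden 5.364, Brisco 4.061, Carrow 10.830.
Rounding up: Arden 6, Brisco 5, Carrow 11 (total 22).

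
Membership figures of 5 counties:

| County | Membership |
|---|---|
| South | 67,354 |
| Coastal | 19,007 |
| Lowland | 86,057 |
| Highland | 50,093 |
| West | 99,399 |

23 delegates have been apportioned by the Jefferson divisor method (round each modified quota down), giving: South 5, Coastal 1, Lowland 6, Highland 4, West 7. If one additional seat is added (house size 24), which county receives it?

West

Priority for the next seat is population ÷ (current seats + 1).
Priorities: South 11225.667, Coastal 9503.500, Lowland 12293.857, Highland 10018.600, West 12424.875.
Highest priority: West.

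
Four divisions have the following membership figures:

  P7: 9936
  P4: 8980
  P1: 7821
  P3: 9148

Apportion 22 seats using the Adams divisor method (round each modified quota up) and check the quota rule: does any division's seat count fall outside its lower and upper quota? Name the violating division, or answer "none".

Standard quotas: P7 6.091, P4 5.505, P1 4.795, P3 5.608.
Adams allocation: P7 6, P4 5, P1 5, P3 6.
Every allocation lies between the lower and upper quota.

none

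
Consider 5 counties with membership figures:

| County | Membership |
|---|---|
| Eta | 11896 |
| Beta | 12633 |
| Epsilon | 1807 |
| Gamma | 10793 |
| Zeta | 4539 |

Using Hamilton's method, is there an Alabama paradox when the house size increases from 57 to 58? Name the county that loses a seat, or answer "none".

Epsilon

At 57 seats: Eta 16, Beta 17, Epsilon 3, Gamma 15, Zeta 6.
At 58 seats: Eta 17, Beta 18, Epsilon 2, Gamma 15, Zeta 6.
Epsilon drops from 3 to 2.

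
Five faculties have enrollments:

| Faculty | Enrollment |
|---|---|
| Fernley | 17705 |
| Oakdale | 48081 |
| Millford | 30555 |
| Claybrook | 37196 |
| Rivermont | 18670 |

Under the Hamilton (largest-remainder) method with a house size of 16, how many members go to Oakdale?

5

Total 152207; standard divisor 152207/16 ≈ 9512.938.
Standard quotas: Fernley 1.8611, Oakdale 5.0543, Millford 3.2119, Claybrook 3.9100, Rivermont 1.9626.
Lower quotas: Fernley 1, Oakdale 5, Millford 3, Claybrook 3, Rivermont 1 (sum 13, leaving 3 seats).
Remainders in descending order: Rivermont 0.9626, Claybrook 0.9100, Fernley 0.8611, Millford 0.2119, Oakdale 0.0543.
The surplus seats go to Rivermont, Claybrook, Fernley.
Oakdale receives 5.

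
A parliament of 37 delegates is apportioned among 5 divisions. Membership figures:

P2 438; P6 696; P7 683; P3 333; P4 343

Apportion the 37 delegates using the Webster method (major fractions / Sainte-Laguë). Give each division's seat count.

Standard divisor 2493/37 ≈ 67.378; standard quotas: P2 6.501, P6 10.330, P7 10.137, P3 4.942, P4 5.091.
Rounding to the nearest integer gives P2 7, P6 10, P7 10, P3 5, P4 5 — total 37, matching the house size, so no adjustment is needed.

P2: 7, P6: 10, P7: 10, P3: 5, P4: 5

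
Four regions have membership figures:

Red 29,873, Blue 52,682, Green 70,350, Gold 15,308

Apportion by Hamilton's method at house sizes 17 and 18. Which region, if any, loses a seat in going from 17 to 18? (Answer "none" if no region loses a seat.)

At 17 seats: Red 3, Blue 5, Green 7, Gold 2.
At 18 seats: Red 3, Blue 6, Green 7, Gold 2.
No region's allocation decreased.

none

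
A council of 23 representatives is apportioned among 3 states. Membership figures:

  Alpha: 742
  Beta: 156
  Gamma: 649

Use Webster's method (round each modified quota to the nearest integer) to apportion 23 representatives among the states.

Alpha 11; Beta 2; Gamma 10

Standard divisor 1547/23 ≈ 67.261; standard quotas: Alpha 11.032, Beta 2.319, Gamma 9.649.
Rounding to the nearest integer gives Alpha 11, Beta 2, Gamma 10 — total 23, matching the house size, so no adjustment is needed.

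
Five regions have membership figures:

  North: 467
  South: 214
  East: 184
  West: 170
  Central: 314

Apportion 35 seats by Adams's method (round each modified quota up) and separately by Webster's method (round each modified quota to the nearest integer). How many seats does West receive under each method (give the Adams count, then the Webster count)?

Adams: North 11, South 6, East 5, West 5, Central 8.
Webster: North 12, South 6, East 5, West 4, Central 8.
West gets 5 under Adams and 4 under Webster.

5 and 4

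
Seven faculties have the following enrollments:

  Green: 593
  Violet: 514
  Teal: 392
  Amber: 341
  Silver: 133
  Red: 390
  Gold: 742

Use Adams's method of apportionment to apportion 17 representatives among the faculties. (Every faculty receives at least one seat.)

Standard divisor 3105/17 ≈ 182.647; standard quotas: Green 3.247, Violet 2.814, Teal 2.146, Amber 1.867, Silver 0.728, Red 2.135, Gold 4.062.
Rounding up gives 4, 3, 3, 2, 1, 3, 5 = 21 seats, so the divisor must be adjusted.
With modified divisor 200: modified quotas Green 2.965, Violet 2.570, Teal 1.960, Amber 1.705, Silver 0.665, Red 1.950, Gold 3.710.
Rounding up: Green 3, Violet 3, Teal 2, Amber 2, Silver 1, Red 2, Gold 4 (total 17).

Green 3, Violet 3, Teal 2, Amber 2, Silver 1, Red 2, Gold 4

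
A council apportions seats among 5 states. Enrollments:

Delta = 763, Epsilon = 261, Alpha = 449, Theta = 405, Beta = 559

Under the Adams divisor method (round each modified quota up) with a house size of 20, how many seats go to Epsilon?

2

Standard divisor 2437/20 ≈ 121.85; standard quotas: Delta 6.262, Epsilon 2.142, Alpha 3.685, Theta 3.324, Beta 4.588.
Rounding up gives 7, 3, 4, 4, 5 = 23 seats, so the divisor must be adjusted.
With modified divisor 137: modified quotas Delta 5.569, Epsilon 1.905, Alpha 3.277, Theta 2.956, Beta 4.080.
Rounding up: Delta 6, Epsilon 2, Alpha 4, Theta 3, Beta 5 (total 20).
Epsilon receives 2.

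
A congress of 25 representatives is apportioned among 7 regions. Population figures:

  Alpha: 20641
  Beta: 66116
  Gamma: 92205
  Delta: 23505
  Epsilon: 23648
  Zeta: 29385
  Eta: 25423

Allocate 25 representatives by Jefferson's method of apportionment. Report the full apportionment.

Standard divisor 280923/25 ≈ 11236.92; standard quotas: Alpha 1.837, Beta 5.884, Gamma 8.206, Delta 2.092, Epsilon 2.104, Zeta 2.615, Eta 2.262.
Rounding down gives 1, 5, 8, 2, 2, 2, 2 = 22 seats, so the divisor must be adjusted.
With modified divisor 10000: modified quotas Alpha 2.064, Beta 6.612, Gamma 9.220, Delta 2.350, Epsilon 2.365, Zeta 2.938, Eta 2.542.
Rounding down: Alpha 2, Beta 6, Gamma 9, Delta 2, Epsilon 2, Zeta 2, Eta 2 (total 25).

Alpha=2, Beta=6, Gamma=9, Delta=2, Epsilon=2, Zeta=2, Eta=2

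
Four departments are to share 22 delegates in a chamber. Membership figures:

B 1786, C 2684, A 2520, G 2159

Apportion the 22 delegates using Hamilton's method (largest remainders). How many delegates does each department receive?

Total 9149; standard divisor 9149/22 ≈ 415.864.
Standard quotas: B 4.295, C 6.454, A 6.060, G 5.192.
Lower quotas: B 4, C 6, A 6, G 5 (sum 21, leaving 1 seat).
Remainders in descending order: C 0.454, B 0.295, G 0.192, A 0.060.
Largest remainder: C receives the extra seat.

B=4; C=7; A=6; G=5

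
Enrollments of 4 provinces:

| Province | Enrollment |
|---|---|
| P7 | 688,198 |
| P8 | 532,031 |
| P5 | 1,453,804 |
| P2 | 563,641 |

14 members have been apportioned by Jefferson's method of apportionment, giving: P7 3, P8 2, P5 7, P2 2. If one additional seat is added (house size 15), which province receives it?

P2

Priority for the next seat is population ÷ (current seats + 1).
Priorities: P7 172049.500, P8 177343.667, P5 181725.500, P2 187880.333.
Highest priority: P2.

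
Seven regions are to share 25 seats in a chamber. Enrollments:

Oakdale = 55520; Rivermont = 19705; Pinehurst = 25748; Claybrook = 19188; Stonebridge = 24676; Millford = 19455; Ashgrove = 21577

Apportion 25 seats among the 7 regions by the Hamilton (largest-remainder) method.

Oakdale: 7; Rivermont: 3; Pinehurst: 3; Claybrook: 3; Stonebridge: 3; Millford: 3; Ashgrove: 3

The standard divisor is 185869/25 ≈ 7434.76.
Standard quotas: Oakdale 7.4676, Rivermont 2.6504, Pinehurst 3.4632, Claybrook 2.5808, Stonebridge 3.3190, Millford 2.6168, Ashgrove 2.9022.
Lower quotas: Oakdale 7, Rivermont 2, Pinehurst 3, Claybrook 2, Stonebridge 3, Millford 2, Ashgrove 2 (sum 21, leaving 4 seats).
Remainders in descending order: Ashgrove 0.9022, Rivermont 0.6504, Millford 0.6168, Claybrook 0.5808, Oakdale 0.4676, Pinehurst 0.4632, Stonebridge 0.3190.
Largest remainders: Ashgrove, Rivermont, Millford, Claybrook receive the extra seats.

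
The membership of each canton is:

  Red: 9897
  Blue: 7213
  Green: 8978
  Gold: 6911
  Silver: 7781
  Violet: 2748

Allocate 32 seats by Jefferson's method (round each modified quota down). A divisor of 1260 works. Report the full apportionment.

With modified divisor 1260: modified quotas Red 7.855, Blue 5.725, Green 7.125, Gold 5.485, Silver 6.175, Violet 2.181.
Rounding down: Red 7, Blue 5, Green 7, Gold 5, Silver 6, Violet 2 (total 32).

Red: 7, Blue: 5, Green: 7, Gold: 5, Silver: 6, Violet: 2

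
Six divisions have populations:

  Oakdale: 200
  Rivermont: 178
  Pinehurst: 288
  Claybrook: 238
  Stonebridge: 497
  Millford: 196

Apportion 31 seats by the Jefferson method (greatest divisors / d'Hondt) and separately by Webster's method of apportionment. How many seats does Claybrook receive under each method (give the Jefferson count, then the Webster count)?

Jefferson: Oakdale 4, Rivermont 3, Pinehurst 6, Claybrook 4, Stonebridge 10, Millford 4.
Webster: Oakdale 4, Rivermont 3, Pinehurst 6, Claybrook 5, Stonebridge 9, Millford 4.
Claybrook gets 4 under Jefferson and 5 under Webster.

4 and 5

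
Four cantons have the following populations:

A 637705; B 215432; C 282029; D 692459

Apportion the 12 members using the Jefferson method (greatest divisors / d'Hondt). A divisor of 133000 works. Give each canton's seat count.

A 4, B 1, C 2, D 5

With modified divisor 133000: modified quotas A 4.795, B 1.620, C 2.121, D 5.206.
Rounding down: A 4, B 1, C 2, D 5 (total 12).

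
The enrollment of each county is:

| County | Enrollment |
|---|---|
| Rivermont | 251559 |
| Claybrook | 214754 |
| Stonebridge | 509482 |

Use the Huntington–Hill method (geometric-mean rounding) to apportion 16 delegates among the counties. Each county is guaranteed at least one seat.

Rivermont=4; Claybrook=4; Stonebridge=8

With divisor 61019: modified quotas Rivermont 4.123, Claybrook 3.519, Stonebridge 8.350.
Geometric-mean thresholds: Rivermont √(4·5)=4.472, Claybrook √(3·4)=3.464, Stonebridge √(8·9)=8.485.
Each quota rounded against its threshold gives Rivermont 4, Claybrook 4, Stonebridge 8 (total 16).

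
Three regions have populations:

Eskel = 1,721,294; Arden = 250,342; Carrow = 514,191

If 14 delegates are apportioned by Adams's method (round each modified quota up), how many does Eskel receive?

Standard divisor 2485827/14 ≈ 177559.071; standard quotas: Eskel 9.694, Arden 1.410, Carrow 2.896.
Rounding up gives 10, 2, 3 = 15 seats, so the divisor must be adjusted.
With modified divisor 203200: modified quotas Eskel 8.471, Arden 1.232, Carrow 2.530.
Rounding up: Eskel 9, Arden 2, Carrow 3 (total 14).
Eskel receives 9.

9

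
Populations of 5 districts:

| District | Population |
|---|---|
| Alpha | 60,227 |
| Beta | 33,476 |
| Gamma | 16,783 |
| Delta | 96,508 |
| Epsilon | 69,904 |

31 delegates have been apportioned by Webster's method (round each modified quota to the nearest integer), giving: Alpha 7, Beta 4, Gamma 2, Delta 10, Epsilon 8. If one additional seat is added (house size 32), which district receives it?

Priority for the next seat is population ÷ (current seats + 0.5).
Priorities: Alpha 8030.267, Beta 7439.111, Gamma 6713.200, Delta 9191.238, Epsilon 8224.000.
Highest priority: Delta.

Delta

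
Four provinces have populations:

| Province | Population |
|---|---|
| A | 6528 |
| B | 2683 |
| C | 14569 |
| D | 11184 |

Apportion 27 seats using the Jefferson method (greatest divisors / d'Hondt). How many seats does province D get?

Standard divisor 34964/27 ≈ 1294.963; standard quotas: A 5.041, B 2.072, C 11.251, D 8.637.
Rounding down gives 5, 2, 11, 8 = 26 seats, so the divisor must be adjusted.
With modified divisor 1230: modified quotas A 5.307, B 2.181, C 11.845, D 9.093.
Rounding down: A 5, B 2, C 11, D 9 (total 27).
D receives 9.

9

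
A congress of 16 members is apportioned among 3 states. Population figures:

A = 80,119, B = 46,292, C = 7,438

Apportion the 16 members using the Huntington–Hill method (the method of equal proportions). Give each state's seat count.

A 9, B 6, C 1

With divisor 8449: modified quotas A 9.483, B 5.479, C 0.880.
Geometric-mean thresholds: A √(9·10)=9.487, B √(5·6)=5.477, C (min 1).
Each quota rounded against its threshold gives A 9, B 6, C 1 (total 16).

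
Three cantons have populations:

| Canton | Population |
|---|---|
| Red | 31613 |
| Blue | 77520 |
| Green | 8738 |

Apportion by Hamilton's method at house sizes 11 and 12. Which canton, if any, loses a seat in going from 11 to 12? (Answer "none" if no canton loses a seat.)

none

At 11 seats: Red 3, Blue 7, Green 1.
At 12 seats: Red 3, Blue 8, Green 1.
No canton's allocation decreased.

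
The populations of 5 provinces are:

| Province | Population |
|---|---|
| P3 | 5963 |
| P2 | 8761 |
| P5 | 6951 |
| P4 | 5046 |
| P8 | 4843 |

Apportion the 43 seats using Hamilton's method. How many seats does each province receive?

Standard divisor: 31564 ÷ 43 ≈ 734.047.
Standard quotas: P3 8.1235, P2 11.9352, P5 9.4694, P4 6.8742, P8 6.5977.
Lower quotas: P3 8, P2 11, P5 9, P4 6, P8 6 (sum 40, leaving 3 seats).
Remainders in descending order: P2 0.9352, P4 0.8742, P8 0.5977, P5 0.4694, P3 0.1235.
The surplus seats go to P2, P4, P8.

P3: 8; P2: 12; P5: 9; P4: 7; P8: 7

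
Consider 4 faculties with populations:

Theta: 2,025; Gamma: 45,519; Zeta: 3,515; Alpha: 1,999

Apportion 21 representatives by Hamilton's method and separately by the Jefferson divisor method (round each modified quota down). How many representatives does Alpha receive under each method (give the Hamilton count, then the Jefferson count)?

1 and 0

Hamilton: Theta 1, Gamma 18, Zeta 1, Alpha 1.
Jefferson: Theta 0, Gamma 20, Zeta 1, Alpha 0.
Alpha gets 1 under Hamilton and 0 under Jefferson.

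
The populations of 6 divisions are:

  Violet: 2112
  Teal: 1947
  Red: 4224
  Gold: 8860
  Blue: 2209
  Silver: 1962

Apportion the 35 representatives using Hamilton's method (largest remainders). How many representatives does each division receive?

Violet=3; Teal=3; Red=7; Gold=15; Blue=4; Silver=3

Standard divisor: 21314 ÷ 35 ≈ 608.971.
Standard quotas: Violet 3.4681, Teal 3.1972, Red 6.9363, Gold 14.5491, Blue 3.6274, Silver 3.2218.
Lower quotas: Violet 3, Teal 3, Red 6, Gold 14, Blue 3, Silver 3 (sum 32, leaving 3 seats).
Remainders in descending order: Red 0.9363, Blue 0.6274, Gold 0.5491, Violet 0.4681, Silver 0.2218, Teal 0.1972.
The surplus seats go to Red, Blue, Gold.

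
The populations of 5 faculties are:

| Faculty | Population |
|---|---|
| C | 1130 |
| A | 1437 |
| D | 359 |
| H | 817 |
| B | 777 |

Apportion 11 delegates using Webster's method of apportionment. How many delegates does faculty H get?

Standard divisor 4520/11 ≈ 410.909; standard quotas: C 2.750, A 3.497, D 0.874, H 1.988, B 1.891.
Rounding to the nearest integer gives C 3, A 3, D 1, H 2, B 2 — total 11, matching the house size, so no adjustment is needed.
H receives 2.

2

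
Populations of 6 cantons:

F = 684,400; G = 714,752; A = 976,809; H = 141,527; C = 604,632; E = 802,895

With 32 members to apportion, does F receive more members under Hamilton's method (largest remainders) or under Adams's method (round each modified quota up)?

Hamilton: F 6, G 6, A 8, H 1, C 5, E 6.
Adams: F 5, G 6, A 8, H 2, C 5, E 6.
F gets 6 under Hamilton and 5 under Adams.

Hamilton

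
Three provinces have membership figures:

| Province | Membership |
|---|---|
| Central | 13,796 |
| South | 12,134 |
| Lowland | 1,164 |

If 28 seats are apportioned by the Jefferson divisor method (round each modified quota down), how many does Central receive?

Standard divisor 27094/28 ≈ 967.643; standard quotas: Central 14.257, South 12.540, Lowland 1.203.
Rounding down gives 14, 12, 1 = 27 seats, so the divisor must be adjusted.
With modified divisor 930: modified quotas Central 14.834, South 13.047, Lowland 1.252.
Rounding down: Central 14, South 13, Lowland 1 (total 28).
Central receives 14.

14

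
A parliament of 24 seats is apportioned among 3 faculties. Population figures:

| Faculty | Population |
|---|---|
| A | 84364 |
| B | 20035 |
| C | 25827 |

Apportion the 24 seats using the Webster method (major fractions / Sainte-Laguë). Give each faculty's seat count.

A=15, B=4, C=5

Standard divisor 130226/24 ≈ 5426.083; standard quotas: A 15.548, B 3.692, C 4.760.
Rounding to the nearest integer gives 16, 4, 5 = 25 seats, so the divisor must be adjusted.
With modified divisor 5600: modified quotas A 15.065, B 3.578, C 4.612.
Rounding to the nearest integer: A 15, B 4, C 5 (total 24).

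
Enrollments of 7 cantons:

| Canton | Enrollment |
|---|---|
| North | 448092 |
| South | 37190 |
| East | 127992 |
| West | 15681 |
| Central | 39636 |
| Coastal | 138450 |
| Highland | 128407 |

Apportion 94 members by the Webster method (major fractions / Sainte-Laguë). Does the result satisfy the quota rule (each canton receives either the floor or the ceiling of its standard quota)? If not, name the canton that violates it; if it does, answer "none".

North

Standard quotas: North 45.027, South 3.737, East 12.861, West 1.576, Central 3.983, Coastal 13.912, Highland 12.903.
Webster allocation: North 44, South 4, East 13, West 2, Central 4, Coastal 14, Highland 13.
North has quota 45.027 (lower 45, upper 46) but receives 44 — outside the quota interval.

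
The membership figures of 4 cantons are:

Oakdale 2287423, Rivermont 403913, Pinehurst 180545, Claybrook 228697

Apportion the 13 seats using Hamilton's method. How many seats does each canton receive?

Oakdale 9, Rivermont 2, Pinehurst 1, Claybrook 1

Total 3100578; standard divisor 3100578/13 = 238506.
Standard quotas: Oakdale 9.5906, Rivermont 1.6935, Pinehurst 0.7570, Claybrook 0.9589.
Lower quotas: Oakdale 9, Rivermont 1, Pinehurst 0, Claybrook 0 (sum 10, leaving 3 seats).
Remainders in descending order: Claybrook 0.9589, Pinehurst 0.7570, Rivermont 0.6935, Oakdale 0.5906.
The surplus seats go to Claybrook, Pinehurst, Rivermont.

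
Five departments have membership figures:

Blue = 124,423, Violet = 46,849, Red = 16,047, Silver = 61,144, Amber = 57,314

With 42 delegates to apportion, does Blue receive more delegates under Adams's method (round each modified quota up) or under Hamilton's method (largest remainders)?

Hamilton

Adams: Blue 16, Violet 7, Red 3, Silver 8, Amber 8.
Hamilton: Blue 17, Violet 7, Red 2, Silver 8, Amber 8.
Blue gets 16 under Adams and 17 under Hamilton.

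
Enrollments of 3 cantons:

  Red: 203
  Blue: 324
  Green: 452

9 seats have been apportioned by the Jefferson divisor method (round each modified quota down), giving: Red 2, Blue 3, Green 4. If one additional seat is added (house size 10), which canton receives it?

Green

Priority for the next seat is population ÷ (current seats + 1).
Priorities: Red 67.667, Blue 81.000, Green 90.400.
Highest priority: Green.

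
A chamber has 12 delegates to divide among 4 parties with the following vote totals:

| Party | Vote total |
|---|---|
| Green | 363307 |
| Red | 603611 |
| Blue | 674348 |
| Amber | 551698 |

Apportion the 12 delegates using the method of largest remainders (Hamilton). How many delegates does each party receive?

Total 2192964; standard divisor 2192964/12 = 182747.
Standard quotas: Green 1.9880, Red 3.3030, Blue 3.6901, Amber 3.0189.
Lower quotas: Green 1, Red 3, Blue 3, Amber 3 (sum 10, leaving 2 seats).
Remainders in descending order: Green 0.9880, Blue 0.6901, Red 0.3030, Amber 0.0189.
Largest remainders: Green, Blue receive the extra seats.

Green 2; Red 3; Blue 4; Amber 3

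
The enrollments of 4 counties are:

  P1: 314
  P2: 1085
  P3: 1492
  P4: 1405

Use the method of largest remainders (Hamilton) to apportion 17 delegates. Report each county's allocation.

P1=1, P2=4, P3=6, P4=6

Total 4296; standard divisor 4296/17 ≈ 252.706.
Standard quotas: P1 1.243, P2 4.294, P3 5.904, P4 5.560.
Lower quotas: P1 1, P2 4, P3 5, P4 5 (sum 15, leaving 2 seats).
Remainders in descending order: P3 0.904, P4 0.560, P2 0.294, P1 0.243.
Largest remainders: P3, P4 receive the extra seats.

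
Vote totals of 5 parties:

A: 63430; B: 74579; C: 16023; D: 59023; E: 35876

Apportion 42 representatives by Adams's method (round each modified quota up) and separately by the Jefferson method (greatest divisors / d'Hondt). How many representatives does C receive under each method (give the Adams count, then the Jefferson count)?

Adams: A 11, B 12, C 3, D 10, E 6.
Jefferson: A 11, B 13, C 2, D 10, E 6.
C gets 3 under Adams and 2 under Jefferson.

3 and 2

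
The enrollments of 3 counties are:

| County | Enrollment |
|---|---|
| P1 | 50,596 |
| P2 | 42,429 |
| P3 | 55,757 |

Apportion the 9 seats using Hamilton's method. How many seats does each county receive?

The standard divisor is 148782/9 ≈ 16531.333.
Standard quotas: P1 3.0606, P2 2.5666, P3 3.3728.
Lower quotas: P1 3, P2 2, P3 3 (sum 8, leaving 1 seat).
Remainders in descending order: P2 0.5666, P3 0.3728, P1 0.0606.
Largest remainder: P2 receives the extra seat.

P1: 3, P2: 3, P3: 3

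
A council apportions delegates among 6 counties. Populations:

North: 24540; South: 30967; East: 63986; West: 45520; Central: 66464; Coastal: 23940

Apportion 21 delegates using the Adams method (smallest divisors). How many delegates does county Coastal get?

2

Standard divisor 255417/21 ≈ 12162.714; standard quotas: North 2.018, South 2.546, East 5.261, West 3.743, Central 5.465, Coastal 1.968.
Rounding up gives 3, 3, 6, 4, 6, 2 = 24 seats, so the divisor must be adjusted.
With modified divisor 14200: modified quotas North 1.728, South 2.181, East 4.506, West 3.206, Central 4.681, Coastal 1.686.
Rounding up: North 2, South 3, East 5, West 4, Central 5, Coastal 2 (total 21).
Coastal receives 2.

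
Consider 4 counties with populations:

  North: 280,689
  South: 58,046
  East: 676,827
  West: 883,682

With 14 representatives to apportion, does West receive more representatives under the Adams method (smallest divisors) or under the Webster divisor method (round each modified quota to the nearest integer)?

Adams: North 2, South 1, East 5, West 6.
Webster: North 2, South 0, East 5, West 7.
West gets 6 under Adams and 7 under Webster.

Webster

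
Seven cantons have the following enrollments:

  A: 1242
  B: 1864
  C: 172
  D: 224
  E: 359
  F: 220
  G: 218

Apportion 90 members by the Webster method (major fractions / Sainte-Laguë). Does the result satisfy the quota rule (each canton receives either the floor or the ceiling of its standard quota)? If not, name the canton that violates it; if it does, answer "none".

B

Standard quotas: A 26.001, B 39.023, C 3.601, D 4.689, E 7.516, F 4.606, G 4.564.
Webster allocation: A 26, B 38, C 4, D 5, E 7, F 5, G 5.
B has quota 39.023 (lower 39, upper 40) but receives 38 — outside the quota interval.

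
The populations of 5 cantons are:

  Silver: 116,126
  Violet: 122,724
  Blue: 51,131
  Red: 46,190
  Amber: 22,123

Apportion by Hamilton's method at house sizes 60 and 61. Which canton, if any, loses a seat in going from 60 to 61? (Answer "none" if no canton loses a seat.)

At 60 seats: Silver 19, Violet 20, Blue 9, Red 8, Amber 4.
At 61 seats: Silver 20, Violet 21, Blue 8, Red 8, Amber 4.
Blue drops from 9 to 8.

Blue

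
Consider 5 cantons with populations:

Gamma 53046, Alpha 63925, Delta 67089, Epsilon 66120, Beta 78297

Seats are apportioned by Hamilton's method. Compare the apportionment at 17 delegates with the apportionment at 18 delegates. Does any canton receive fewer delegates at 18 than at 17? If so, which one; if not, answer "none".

none

At 17 seats: Gamma 3, Alpha 3, Delta 4, Epsilon 3, Beta 4.
At 18 seats: Gamma 3, Alpha 3, Delta 4, Epsilon 4, Beta 4.
No canton's allocation decreased.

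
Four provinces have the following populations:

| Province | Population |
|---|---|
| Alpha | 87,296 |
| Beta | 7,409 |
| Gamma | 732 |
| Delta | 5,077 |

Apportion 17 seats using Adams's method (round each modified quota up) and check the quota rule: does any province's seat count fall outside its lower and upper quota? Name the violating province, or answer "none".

Alpha

Standard quotas: Alpha 14.764, Beta 1.253, Gamma 0.124, Delta 0.859.
Adams allocation: Alpha 13, Beta 2, Gamma 1, Delta 1.
Alpha has quota 14.764 (lower 14, upper 15) but receives 13 — outside the quota interval.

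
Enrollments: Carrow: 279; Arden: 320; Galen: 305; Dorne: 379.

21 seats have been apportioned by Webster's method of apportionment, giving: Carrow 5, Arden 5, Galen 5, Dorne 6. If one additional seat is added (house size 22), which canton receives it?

Priority for the next seat is population ÷ (current seats + 0.5).
Priorities: Carrow 50.727, Arden 58.182, Galen 55.455, Dorne 58.308.
Highest priority: Dorne.

Dorne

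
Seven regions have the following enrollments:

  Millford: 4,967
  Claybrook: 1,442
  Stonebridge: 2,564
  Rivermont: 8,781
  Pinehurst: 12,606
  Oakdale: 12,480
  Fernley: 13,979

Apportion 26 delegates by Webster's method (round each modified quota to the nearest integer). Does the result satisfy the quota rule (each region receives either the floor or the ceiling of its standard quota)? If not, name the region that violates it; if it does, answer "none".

Standard quotas: Millford 2.273, Claybrook 0.660, Stonebridge 1.173, Rivermont 4.018, Pinehurst 5.768, Oakdale 5.711, Fernley 6.397.
Webster allocation: Millford 2, Claybrook 1, Stonebridge 1, Rivermont 4, Pinehurst 6, Oakdale 6, Fernley 6.
Every allocation lies between the lower and upper quota.

none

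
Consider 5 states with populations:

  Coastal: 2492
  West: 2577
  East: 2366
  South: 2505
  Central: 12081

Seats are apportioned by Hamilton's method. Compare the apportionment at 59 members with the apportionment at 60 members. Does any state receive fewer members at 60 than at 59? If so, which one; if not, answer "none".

none

At 59 seats: Coastal 7, West 7, East 6, South 7, Central 32.
At 60 seats: Coastal 7, West 7, East 6, South 7, Central 33.
No state's allocation decreased.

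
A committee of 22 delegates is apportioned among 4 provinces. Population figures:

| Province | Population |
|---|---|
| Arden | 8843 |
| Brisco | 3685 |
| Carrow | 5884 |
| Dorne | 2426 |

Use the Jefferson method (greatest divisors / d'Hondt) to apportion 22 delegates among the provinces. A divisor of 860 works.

Arden: 10, Brisco: 4, Carrow: 6, Dorne: 2

With modified divisor 860: modified quotas Arden 10.283, Brisco 4.285, Carrow 6.842, Dorne 2.821.
Rounding down: Arden 10, Brisco 4, Carrow 6, Dorne 2 (total 22).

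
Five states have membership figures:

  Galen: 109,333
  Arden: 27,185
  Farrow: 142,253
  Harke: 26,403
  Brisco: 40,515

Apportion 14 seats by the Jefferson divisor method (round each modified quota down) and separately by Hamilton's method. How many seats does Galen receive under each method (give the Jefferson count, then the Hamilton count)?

Jefferson: Galen 5, Arden 1, Farrow 6, Harke 1, Brisco 1.
Hamilton: Galen 4, Arden 1, Farrow 6, Harke 1, Brisco 2.
Galen gets 5 under Jefferson and 4 under Hamilton.

5 and 4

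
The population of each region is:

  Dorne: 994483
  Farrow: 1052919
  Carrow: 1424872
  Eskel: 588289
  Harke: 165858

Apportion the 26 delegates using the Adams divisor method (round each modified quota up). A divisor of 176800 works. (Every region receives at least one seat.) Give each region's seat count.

With modified divisor 176800: modified quotas Dorne 5.625, Farrow 5.955, Carrow 8.059, Eskel 3.327, Harke 0.938.
Rounding up: Dorne 6, Farrow 6, Carrow 9, Eskel 4, Harke 1 (total 26).

Dorne 6; Farrow 6; Carrow 9; Eskel 4; Harke 1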